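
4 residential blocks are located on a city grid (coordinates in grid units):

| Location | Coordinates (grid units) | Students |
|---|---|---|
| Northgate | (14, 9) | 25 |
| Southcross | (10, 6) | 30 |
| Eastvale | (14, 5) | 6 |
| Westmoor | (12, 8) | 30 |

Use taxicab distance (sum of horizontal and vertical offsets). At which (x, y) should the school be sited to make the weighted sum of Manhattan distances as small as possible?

Manhattan distance separates: Σwᵢ(|x−xᵢ|+|y−yᵢ|) = Σwᵢ|x−xᵢ| + Σwᵢ|y−yᵢ|, so x and y are optimised independently as 1-D weighted medians.
Total weight W = 91; half = 45.5.
x-coordinate, sorted with cumulative weight:
  x=10 (Southcross, w=30) cum 30
  x=12 (Westmoor, w=30) cum 60  ← median
  x=14 (Northgate, w=25) cum 85
  x=14 (Eastvale, w=6) cum 91
⇒ x* = 12
y-coordinate, sorted with cumulative weight:
  y=5 (Eastvale, w=6) cum 6
  y=6 (Southcross, w=30) cum 36
  y=8 (Westmoor, w=30) cum 66  ← median
  y=9 (Northgate, w=25) cum 91
⇒ y* = 8

(12, 8)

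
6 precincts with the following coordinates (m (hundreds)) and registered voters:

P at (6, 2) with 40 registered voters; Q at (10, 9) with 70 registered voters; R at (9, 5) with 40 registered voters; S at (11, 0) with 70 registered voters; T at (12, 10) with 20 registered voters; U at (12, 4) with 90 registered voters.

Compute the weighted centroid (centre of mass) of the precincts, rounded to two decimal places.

(10.27, 4.45)

The minimiser of Σwᵢ‖p−pᵢ‖² is the weighted centroid p* = (Σwᵢpᵢ)/(Σwᵢ).
Σwᵢ = 330.
Σwᵢxᵢ = 40·6 + 70·10 + 40·9 + 70·11 + 20·12 + 90·12 = 3390.
Σwᵢyᵢ = 40·2 + 70·9 + 40·5 + 70·0 + 20·10 + 90·4 = 1470.
x* = 3390/330 = 10.27, y* = 1470/330 = 4.45.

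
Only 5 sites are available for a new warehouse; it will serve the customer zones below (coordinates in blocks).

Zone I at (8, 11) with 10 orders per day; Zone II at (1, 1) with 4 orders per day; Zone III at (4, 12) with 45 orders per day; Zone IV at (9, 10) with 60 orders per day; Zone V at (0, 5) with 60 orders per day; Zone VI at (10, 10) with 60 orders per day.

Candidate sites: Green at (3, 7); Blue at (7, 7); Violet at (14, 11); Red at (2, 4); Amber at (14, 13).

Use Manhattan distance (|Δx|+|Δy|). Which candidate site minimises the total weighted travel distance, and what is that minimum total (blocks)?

Blue, total 1658 blocks

Total weighted distance at each candidate:
  Green (3, 7): total = 1832
  Blue (7, 7): total = 1658
  Violet (14, 11): total = 2507
  Red (2, 4): total = 2396
  Amber (14, 13): total = 2895
Minimum is at Blue with total 1658 blocks.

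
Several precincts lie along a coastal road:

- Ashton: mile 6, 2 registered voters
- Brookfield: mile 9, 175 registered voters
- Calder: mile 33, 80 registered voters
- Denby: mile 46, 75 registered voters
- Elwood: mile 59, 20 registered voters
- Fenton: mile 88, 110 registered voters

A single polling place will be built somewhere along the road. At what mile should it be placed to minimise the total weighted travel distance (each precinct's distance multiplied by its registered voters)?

For a sum of weighted absolute distances on a line, the optimum is the weighted median (not the mean). Total weight W = 462; half-weight = 231.
Sort by position and accumulate weight:
  mile 6 (Ashton, w=2) → cum 2
  mile 9 (Brookfield, w=175) → cum 177
  mile 33 (Calder, w=80) → cum 257  ≥ 231 → median here
  mile 46 (Denby, w=75) → cum 332
  mile 59 (Elwood, w=20) → cum 352
  mile 88 (Fenton, w=110) → cum 462
Optimal location: mile 33.

x = 33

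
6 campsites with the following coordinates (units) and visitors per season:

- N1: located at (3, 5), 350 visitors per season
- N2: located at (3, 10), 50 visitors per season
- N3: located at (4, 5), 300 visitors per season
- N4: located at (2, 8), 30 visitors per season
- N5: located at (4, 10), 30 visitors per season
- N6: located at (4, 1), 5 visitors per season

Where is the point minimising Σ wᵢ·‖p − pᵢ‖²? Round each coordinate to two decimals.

(3.40, 5.61)

The minimiser of Σwᵢ‖p−pᵢ‖² is the weighted centroid p* = (Σwᵢpᵢ)/(Σwᵢ).
Σwᵢ = 765.
Σwᵢxᵢ = 350·3 + 50·3 + 300·4 + 30·2 + 30·4 + 5·4 = 2600.
Σwᵢyᵢ = 350·5 + 50·10 + 300·5 + 30·8 + 30·10 + 5·1 = 4295.
x* = 2600/765 = 3.40, y* = 4295/765 = 5.61.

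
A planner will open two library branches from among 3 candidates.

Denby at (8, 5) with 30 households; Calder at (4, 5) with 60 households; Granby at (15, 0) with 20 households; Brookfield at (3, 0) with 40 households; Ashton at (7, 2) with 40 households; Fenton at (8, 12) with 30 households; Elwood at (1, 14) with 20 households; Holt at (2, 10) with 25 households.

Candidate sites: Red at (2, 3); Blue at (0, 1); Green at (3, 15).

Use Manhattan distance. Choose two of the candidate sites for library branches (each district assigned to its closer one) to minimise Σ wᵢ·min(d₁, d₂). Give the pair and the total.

Evaluate every pair (each demand assigned to the nearer of the two):
  {Red, Green}: total = 1650
  {Red, Blue}: total = 2065
  {Blue, Green}: total = 2090
Best pair: {Red, Green} with total 1650.

{Red, Green}, total 1650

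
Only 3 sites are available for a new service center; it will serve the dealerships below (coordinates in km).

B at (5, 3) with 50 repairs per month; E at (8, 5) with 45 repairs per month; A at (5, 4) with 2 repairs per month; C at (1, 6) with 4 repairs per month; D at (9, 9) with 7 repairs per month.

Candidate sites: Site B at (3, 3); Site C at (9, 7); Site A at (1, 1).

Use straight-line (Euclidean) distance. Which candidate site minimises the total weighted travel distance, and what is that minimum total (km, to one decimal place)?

Site B, total 420.6 km

Total weighted distance at each candidate:
  Site B (3, 3): total = 420.6
  Site C (9, 7): total = 439.7
  Site A (1, 1): total = 695.6
Minimum is at Site B with total 420.6 km.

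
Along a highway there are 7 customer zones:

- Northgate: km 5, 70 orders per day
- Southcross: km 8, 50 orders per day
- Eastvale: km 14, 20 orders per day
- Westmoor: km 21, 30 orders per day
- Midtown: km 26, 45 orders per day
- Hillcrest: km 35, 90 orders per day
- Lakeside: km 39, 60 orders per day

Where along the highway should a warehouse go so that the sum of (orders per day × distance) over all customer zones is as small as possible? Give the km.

For a sum of weighted absolute distances on a line, the optimum is the weighted median (not the mean). Total weight W = 365; half-weight = 182.5.
Sort by position and accumulate weight:
  km 5 (Northgate, w=70) → cum 70
  km 8 (Southcross, w=50) → cum 120
  km 14 (Eastvale, w=20) → cum 140
  km 21 (Westmoor, w=30) → cum 170
  km 26 (Midtown, w=45) → cum 215  ≥ 182.5 → median here
  km 35 (Hillcrest, w=90) → cum 305
  km 39 (Lakeside, w=60) → cum 365
Optimal location: km 26.

x = 26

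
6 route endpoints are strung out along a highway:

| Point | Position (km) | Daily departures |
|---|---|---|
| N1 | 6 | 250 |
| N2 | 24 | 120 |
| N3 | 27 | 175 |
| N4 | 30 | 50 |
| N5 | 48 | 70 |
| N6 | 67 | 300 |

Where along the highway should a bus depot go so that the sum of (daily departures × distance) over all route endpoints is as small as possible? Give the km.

For a sum of weighted absolute distances on a line, the optimum is the weighted median (not the mean). Total weight W = 965; half-weight = 482.5.
Sort by position and accumulate weight:
  km 6 (N1, w=250) → cum 250
  km 24 (N2, w=120) → cum 370
  km 27 (N3, w=175) → cum 545  ≥ 482.5 → median here
  km 30 (N4, w=50) → cum 595
  km 48 (N5, w=70) → cum 665
  km 67 (N6, w=300) → cum 965
Optimal location: km 27.

x = 27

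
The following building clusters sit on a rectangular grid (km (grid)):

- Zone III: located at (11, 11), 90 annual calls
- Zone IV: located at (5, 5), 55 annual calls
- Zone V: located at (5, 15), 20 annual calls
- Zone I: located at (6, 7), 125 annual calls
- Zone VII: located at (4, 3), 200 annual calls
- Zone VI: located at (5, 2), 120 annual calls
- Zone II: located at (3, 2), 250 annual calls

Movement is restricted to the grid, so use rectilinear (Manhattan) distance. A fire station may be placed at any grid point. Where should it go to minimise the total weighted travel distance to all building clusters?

Manhattan distance separates: Σwᵢ(|x−xᵢ|+|y−yᵢ|) = Σwᵢ|x−xᵢ| + Σwᵢ|y−yᵢ|, so x and y are optimised independently as 1-D weighted medians.
Total weight W = 860; half = 430.
x-coordinate, sorted with cumulative weight:
  x=3 (Zone II, w=250) cum 250
  x=4 (Zone VII, w=200) cum 450  ← median
  x=5 (Zone IV, w=55) cum 505
  x=5 (Zone V, w=20) cum 525
  x=5 (Zone VI, w=120) cum 645
  x=6 (Zone I, w=125) cum 770
  x=11 (Zone III, w=90) cum 860
⇒ x* = 4
y-coordinate, sorted with cumulative weight:
  y=2 (Zone VI, w=120) cum 120
  y=2 (Zone II, w=250) cum 370
  y=3 (Zone VII, w=200) cum 570  ← median
  y=5 (Zone IV, w=55) cum 625
  y=7 (Zone I, w=125) cum 750
  y=11 (Zone III, w=90) cum 840
  y=15 (Zone V, w=20) cum 860
⇒ y* = 3

(4, 3)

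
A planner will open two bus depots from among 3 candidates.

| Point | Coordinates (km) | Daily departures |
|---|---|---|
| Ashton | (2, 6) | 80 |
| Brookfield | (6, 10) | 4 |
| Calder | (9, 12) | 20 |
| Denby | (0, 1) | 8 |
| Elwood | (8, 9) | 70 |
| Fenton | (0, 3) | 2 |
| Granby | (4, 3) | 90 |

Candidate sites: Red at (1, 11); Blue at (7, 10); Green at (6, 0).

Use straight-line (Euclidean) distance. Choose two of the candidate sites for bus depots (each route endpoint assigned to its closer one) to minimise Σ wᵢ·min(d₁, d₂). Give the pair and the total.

{Blue, Green}, total 1058.4

Evaluate every pair (each demand assigned to the nearer of the two):
  {Blue, Green}: total = 1058.4
  {Red, Blue}: total = 1349.4
  {Red, Green}: total = 1485.7
Best pair: {Blue, Green} with total 1058.4.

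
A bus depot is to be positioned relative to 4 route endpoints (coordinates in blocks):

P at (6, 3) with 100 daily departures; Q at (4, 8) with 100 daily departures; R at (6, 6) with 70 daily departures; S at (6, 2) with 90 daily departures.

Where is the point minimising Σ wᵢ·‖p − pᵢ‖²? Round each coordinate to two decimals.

(5.44, 4.72)

The minimiser of Σwᵢ‖p−pᵢ‖² is the weighted centroid p* = (Σwᵢpᵢ)/(Σwᵢ).
Σwᵢ = 360.
Σwᵢxᵢ = 100·6 + 100·4 + 70·6 + 90·6 = 1960.
Σwᵢyᵢ = 100·3 + 100·8 + 70·6 + 90·2 = 1700.
x* = 1960/360 = 5.44, y* = 1700/360 = 4.72.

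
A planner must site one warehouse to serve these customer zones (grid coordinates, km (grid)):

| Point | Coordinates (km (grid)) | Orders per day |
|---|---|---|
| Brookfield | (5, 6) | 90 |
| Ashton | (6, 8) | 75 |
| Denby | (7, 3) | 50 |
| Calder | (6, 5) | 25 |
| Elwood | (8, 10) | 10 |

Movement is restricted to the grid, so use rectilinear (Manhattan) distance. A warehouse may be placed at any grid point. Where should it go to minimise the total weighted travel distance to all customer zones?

Manhattan distance separates: Σwᵢ(|x−xᵢ|+|y−yᵢ|) = Σwᵢ|x−xᵢ| + Σwᵢ|y−yᵢ|, so x and y are optimised independently as 1-D weighted medians.
Total weight W = 250; half = 125.
x-coordinate, sorted with cumulative weight:
  x=5 (Brookfield, w=90) cum 90
  x=6 (Ashton, w=75) cum 165  ← median
  x=6 (Calder, w=25) cum 190
  x=7 (Denby, w=50) cum 240
  x=8 (Elwood, w=10) cum 250
⇒ x* = 6
y-coordinate, sorted with cumulative weight:
  y=3 (Denby, w=50) cum 50
  y=5 (Calder, w=25) cum 75
  y=6 (Brookfield, w=90) cum 165  ← median
  y=8 (Ashton, w=75) cum 240
  y=10 (Elwood, w=10) cum 250
⇒ y* = 6

(6, 6)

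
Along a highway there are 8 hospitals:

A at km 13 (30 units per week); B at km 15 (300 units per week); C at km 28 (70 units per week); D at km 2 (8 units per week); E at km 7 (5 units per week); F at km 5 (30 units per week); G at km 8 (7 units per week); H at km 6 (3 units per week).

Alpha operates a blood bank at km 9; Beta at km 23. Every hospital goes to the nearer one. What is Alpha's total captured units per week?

The indifferent point is the midpoint (9+23)/2 = 16; hospitals left of it (closer to Alpha at 9) go to Alpha, those right go to Beta.
  D at 2 (w=8) → Alpha
  F at 5 (w=30) → Alpha
  H at 6 (w=3) → Alpha
  E at 7 (w=5) → Alpha
  G at 8 (w=7) → Alpha
  A at 13 (w=30) → Alpha
  B at 15 (w=300) → Alpha
  C at 28 (w=70) → Beta
Alpha captures 383; Beta captures 70.

383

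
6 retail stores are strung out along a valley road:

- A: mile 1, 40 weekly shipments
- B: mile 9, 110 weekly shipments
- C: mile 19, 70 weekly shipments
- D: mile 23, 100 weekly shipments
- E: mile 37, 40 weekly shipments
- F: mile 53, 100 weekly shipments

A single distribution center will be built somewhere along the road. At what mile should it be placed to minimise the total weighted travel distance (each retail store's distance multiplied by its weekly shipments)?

x = 23

For a sum of weighted absolute distances on a line, the optimum is the weighted median (not the mean). Total weight W = 460; half-weight = 230.
Sort by position and accumulate weight:
  mile 1 (A, w=40) → cum 40
  mile 9 (B, w=110) → cum 150
  mile 19 (C, w=70) → cum 220
  mile 23 (D, w=100) → cum 320  ≥ 230 → median here
  mile 37 (E, w=40) → cum 360
  mile 53 (F, w=100) → cum 460
Optimal location: mile 23.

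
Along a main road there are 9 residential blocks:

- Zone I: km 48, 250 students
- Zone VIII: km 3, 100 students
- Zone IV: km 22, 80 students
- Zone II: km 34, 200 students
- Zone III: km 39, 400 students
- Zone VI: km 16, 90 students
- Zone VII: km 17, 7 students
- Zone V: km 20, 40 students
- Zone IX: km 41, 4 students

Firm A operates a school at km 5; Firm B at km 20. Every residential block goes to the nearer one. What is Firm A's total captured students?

The indifferent point is the midpoint (5+20)/2 = 12.5; residential blocks left of it (closer to Firm A at 5) go to Firm A, those right go to Firm B.
  Zone VIII at 3 (w=100) → Firm A
  Zone VI at 16 (w=90) → Firm B
  Zone VII at 17 (w=7) → Firm B
  Zone V at 20 (w=40) → Firm B
  Zone IV at 22 (w=80) → Firm B
  Zone II at 34 (w=200) → Firm B
  Zone III at 39 (w=400) → Firm B
  Zone IX at 41 (w=4) → Firm B
  Zone I at 48 (w=250) → Firm B
Firm A captures 100; Firm B captures 1071.

100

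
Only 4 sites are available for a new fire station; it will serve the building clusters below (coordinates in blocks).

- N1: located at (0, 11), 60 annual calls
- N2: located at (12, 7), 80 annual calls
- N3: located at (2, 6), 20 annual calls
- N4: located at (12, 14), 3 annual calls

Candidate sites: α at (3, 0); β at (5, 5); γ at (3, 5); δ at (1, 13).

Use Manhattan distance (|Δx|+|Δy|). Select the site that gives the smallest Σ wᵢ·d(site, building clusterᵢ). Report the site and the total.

β, total 1508 blocks

Total weighted distance at each candidate:
  α (3, 0): total = 2329
  β (5, 5): total = 1508
  γ (3, 5): total = 1514
  δ (1, 13): total = 1736
Minimum is at β with total 1508 blocks.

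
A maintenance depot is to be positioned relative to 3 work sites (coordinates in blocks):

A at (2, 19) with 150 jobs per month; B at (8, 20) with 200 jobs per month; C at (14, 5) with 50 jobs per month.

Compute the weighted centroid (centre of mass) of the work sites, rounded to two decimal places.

The minimiser of Σwᵢ‖p−pᵢ‖² is the weighted centroid p* = (Σwᵢpᵢ)/(Σwᵢ).
Σwᵢ = 400.
Σwᵢxᵢ = 150·2 + 200·8 + 50·14 = 2600.
Σwᵢyᵢ = 150·19 + 200·20 + 50·5 = 7100.
x* = 2600/400 = 6.50, y* = 7100/400 = 17.75.

(6.50, 17.75)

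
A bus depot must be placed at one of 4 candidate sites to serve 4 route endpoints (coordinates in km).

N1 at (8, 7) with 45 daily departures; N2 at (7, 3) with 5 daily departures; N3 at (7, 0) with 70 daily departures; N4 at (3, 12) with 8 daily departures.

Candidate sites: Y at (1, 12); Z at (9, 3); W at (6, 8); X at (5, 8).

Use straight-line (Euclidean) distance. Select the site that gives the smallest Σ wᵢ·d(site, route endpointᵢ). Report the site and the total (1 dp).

Total weighted distance at each candidate:
  Y (1, 12): total = 1396.3
  Z (9, 3): total = 534.5
  W (6, 8): total = 730.5
  X (5, 8): total = 782.2
Minimum is at Z with total 534.5 km.

Z, total 534.5 km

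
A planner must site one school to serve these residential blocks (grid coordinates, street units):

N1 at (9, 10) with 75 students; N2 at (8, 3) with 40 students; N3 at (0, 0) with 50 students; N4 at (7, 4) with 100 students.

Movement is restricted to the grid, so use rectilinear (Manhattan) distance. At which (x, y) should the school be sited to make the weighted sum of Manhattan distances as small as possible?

Manhattan distance separates: Σwᵢ(|x−xᵢ|+|y−yᵢ|) = Σwᵢ|x−xᵢ| + Σwᵢ|y−yᵢ|, so x and y are optimised independently as 1-D weighted medians.
Total weight W = 265; half = 132.5.
x-coordinate, sorted with cumulative weight:
  x=0 (N3, w=50) cum 50
  x=7 (N4, w=100) cum 150  ← median
  x=8 (N2, w=40) cum 190
  x=9 (N1, w=75) cum 265
⇒ x* = 7
y-coordinate, sorted with cumulative weight:
  y=0 (N3, w=50) cum 50
  y=3 (N2, w=40) cum 90
  y=4 (N4, w=100) cum 190  ← median
  y=10 (N1, w=75) cum 265
⇒ y* = 4

(7, 4)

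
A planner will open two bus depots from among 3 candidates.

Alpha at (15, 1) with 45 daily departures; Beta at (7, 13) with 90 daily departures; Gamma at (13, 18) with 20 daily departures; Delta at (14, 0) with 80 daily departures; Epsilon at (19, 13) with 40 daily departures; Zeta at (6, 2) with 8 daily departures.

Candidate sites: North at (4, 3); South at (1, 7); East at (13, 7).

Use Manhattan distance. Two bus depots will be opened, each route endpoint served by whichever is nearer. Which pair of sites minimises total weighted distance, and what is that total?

Evaluate every pair (each demand assigned to the nearer of the two):
  {North, East}: total = 2804
  {South, East}: total = 2860
  {North, South}: total = 4149
Best pair: {North, East} with total 2804.

{North, East}, total 2804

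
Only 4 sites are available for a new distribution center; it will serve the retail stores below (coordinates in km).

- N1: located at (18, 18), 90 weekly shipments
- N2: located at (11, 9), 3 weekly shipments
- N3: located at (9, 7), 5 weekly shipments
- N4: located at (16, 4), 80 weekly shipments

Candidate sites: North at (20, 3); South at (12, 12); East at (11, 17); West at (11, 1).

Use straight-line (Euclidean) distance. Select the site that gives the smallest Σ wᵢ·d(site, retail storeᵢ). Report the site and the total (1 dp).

Total weighted distance at each candidate:
  North (20, 3): total = 1782.8
  South (12, 12): total = 1517.9
  East (11, 17): total = 1825.7
  West (11, 1): total = 2176.7
Minimum is at South with total 1517.9 km.

South, total 1517.9 km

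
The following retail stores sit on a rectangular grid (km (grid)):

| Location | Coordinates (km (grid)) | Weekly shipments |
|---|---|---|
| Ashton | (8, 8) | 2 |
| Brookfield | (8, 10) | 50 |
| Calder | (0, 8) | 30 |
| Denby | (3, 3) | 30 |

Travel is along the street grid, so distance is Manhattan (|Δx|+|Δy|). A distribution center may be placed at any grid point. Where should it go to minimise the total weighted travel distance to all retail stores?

Manhattan distance separates: Σwᵢ(|x−xᵢ|+|y−yᵢ|) = Σwᵢ|x−xᵢ| + Σwᵢ|y−yᵢ|, so x and y are optimised independently as 1-D weighted medians.
Total weight W = 112; half = 56.
x-coordinate, sorted with cumulative weight:
  x=0 (Calder, w=30) cum 30
  x=3 (Denby, w=30) cum 60  ← median
  x=8 (Ashton, w=2) cum 62
  x=8 (Brookfield, w=50) cum 112
⇒ x* = 3
y-coordinate, sorted with cumulative weight:
  y=3 (Denby, w=30) cum 30
  y=8 (Ashton, w=2) cum 32
  y=8 (Calder, w=30) cum 62  ← median
  y=10 (Brookfield, w=50) cum 112
⇒ y* = 8

(3, 8)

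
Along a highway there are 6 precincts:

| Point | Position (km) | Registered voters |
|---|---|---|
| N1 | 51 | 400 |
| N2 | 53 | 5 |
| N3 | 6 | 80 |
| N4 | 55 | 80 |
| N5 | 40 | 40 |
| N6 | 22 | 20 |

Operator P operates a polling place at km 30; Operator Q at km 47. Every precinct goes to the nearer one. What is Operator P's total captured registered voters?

The indifferent point is the midpoint (30+47)/2 = 38.5; precincts left of it (closer to Operator P at 30) go to Operator P, those right go to Operator Q.
  N3 at 6 (w=80) → Operator P
  N6 at 22 (w=20) → Operator P
  N5 at 40 (w=40) → Operator Q
  N1 at 51 (w=400) → Operator Q
  N2 at 53 (w=5) → Operator Q
  N4 at 55 (w=80) → Operator Q
Operator P captures 100; Operator Q captures 525.

100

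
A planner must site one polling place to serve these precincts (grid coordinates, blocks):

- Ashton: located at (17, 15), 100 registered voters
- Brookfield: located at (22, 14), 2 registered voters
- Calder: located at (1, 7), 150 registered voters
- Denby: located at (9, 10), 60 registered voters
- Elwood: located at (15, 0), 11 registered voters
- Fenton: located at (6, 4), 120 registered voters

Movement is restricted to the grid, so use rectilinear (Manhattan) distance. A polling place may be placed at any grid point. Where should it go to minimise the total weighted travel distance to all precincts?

(6, 7)

Manhattan distance separates: Σwᵢ(|x−xᵢ|+|y−yᵢ|) = Σwᵢ|x−xᵢ| + Σwᵢ|y−yᵢ|, so x and y are optimised independently as 1-D weighted medians.
Total weight W = 443; half = 221.5.
x-coordinate, sorted with cumulative weight:
  x=1 (Calder, w=150) cum 150
  x=6 (Fenton, w=120) cum 270  ← median
  x=9 (Denby, w=60) cum 330
  x=15 (Elwood, w=11) cum 341
  x=17 (Ashton, w=100) cum 441
  x=22 (Brookfield, w=2) cum 443
⇒ x* = 6
y-coordinate, sorted with cumulative weight:
  y=0 (Elwood, w=11) cum 11
  y=4 (Fenton, w=120) cum 131
  y=7 (Calder, w=150) cum 281  ← median
  y=10 (Denby, w=60) cum 341
  y=14 (Brookfield, w=2) cum 343
  y=15 (Ashton, w=100) cum 443
⇒ y* = 7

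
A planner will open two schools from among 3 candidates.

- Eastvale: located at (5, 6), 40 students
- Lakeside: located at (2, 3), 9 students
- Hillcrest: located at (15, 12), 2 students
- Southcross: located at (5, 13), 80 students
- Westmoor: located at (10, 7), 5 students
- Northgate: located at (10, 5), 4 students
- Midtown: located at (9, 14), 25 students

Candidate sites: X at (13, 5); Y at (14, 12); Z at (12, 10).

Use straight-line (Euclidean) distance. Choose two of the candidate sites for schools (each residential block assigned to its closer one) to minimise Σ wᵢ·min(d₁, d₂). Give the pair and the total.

{X, Z}, total 1194.6

Evaluate every pair (each demand assigned to the nearer of the two):
  {X, Z}: total = 1194.6
  {Y, Z}: total = 1208.2
  {X, Y}: total = 1314.2
Best pair: {X, Z} with total 1194.6.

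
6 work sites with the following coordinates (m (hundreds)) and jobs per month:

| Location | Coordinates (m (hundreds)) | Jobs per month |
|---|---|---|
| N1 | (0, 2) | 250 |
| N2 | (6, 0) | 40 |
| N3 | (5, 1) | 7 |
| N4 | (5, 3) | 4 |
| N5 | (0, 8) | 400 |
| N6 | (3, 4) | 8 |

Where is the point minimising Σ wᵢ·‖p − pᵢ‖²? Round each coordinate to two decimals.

The minimiser of Σwᵢ‖p−pᵢ‖² is the weighted centroid p* = (Σwᵢpᵢ)/(Σwᵢ).
Σwᵢ = 709.
Σwᵢxᵢ = 250·0 + 40·6 + 7·5 + 4·5 + 400·0 + 8·3 = 319.
Σwᵢyᵢ = 250·2 + 40·0 + 7·1 + 4·3 + 400·8 + 8·4 = 3751.
x* = 319/709 = 0.45, y* = 3751/709 = 5.29.

(0.45, 5.29)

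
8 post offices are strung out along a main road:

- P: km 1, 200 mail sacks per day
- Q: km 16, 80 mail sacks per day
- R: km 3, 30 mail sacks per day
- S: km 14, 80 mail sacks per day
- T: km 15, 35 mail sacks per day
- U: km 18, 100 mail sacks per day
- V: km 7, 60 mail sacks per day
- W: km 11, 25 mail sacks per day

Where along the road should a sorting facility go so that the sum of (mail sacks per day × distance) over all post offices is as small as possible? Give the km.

x = 11

For a sum of weighted absolute distances on a line, the optimum is the weighted median (not the mean). Total weight W = 610; half-weight = 305.
Sort by position and accumulate weight:
  km 1 (P, w=200) → cum 200
  km 3 (R, w=30) → cum 230
  km 7 (V, w=60) → cum 290
  km 11 (W, w=25) → cum 315  ≥ 305 → median here
  km 14 (S, w=80) → cum 395
  km 15 (T, w=35) → cum 430
  km 16 (Q, w=80) → cum 510
  km 18 (U, w=100) → cum 610
Optimal location: km 11.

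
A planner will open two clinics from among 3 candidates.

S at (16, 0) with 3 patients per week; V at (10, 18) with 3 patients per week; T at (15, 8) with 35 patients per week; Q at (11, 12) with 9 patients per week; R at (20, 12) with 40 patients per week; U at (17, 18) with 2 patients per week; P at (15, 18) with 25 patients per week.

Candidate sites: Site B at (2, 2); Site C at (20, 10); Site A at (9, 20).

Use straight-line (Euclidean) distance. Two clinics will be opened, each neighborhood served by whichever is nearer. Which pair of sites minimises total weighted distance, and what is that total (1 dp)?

Evaluate every pair (each demand assigned to the nearer of the two):
  {Site C, Site A}: total = 556.3
  {Site B, Site C}: total = 675.1
  {Site B, Site A}: total = 1311.6
Best pair: {Site C, Site A} with total 556.3.

{Site C, Site A}, total 556.3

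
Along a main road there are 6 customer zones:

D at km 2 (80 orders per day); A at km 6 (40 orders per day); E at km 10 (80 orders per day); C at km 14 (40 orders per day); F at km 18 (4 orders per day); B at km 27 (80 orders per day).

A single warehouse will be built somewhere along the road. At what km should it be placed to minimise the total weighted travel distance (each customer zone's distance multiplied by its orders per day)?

x = 10

For a sum of weighted absolute distances on a line, the optimum is the weighted median (not the mean). Total weight W = 324; half-weight = 162.
Sort by position and accumulate weight:
  km 2 (D, w=80) → cum 80
  km 6 (A, w=40) → cum 120
  km 10 (E, w=80) → cum 200  ≥ 162 → median here
  km 14 (C, w=40) → cum 240
  km 18 (F, w=4) → cum 244
  km 27 (B, w=80) → cum 324
Optimal location: km 10.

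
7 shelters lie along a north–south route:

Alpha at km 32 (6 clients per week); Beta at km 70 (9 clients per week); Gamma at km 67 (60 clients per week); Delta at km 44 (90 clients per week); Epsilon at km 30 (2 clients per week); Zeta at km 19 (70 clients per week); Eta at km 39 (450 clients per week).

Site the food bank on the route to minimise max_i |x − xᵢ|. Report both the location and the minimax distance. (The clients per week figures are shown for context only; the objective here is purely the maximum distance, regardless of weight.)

location 44.5, max distance 25.5

The 1-center on a line is the midpoint of the two extreme points: leftmost at 19, rightmost at 70.
Optimal location = (19 + 70)/2 = 44.5; maximum distance = (70 − 19)/2 = 25.5.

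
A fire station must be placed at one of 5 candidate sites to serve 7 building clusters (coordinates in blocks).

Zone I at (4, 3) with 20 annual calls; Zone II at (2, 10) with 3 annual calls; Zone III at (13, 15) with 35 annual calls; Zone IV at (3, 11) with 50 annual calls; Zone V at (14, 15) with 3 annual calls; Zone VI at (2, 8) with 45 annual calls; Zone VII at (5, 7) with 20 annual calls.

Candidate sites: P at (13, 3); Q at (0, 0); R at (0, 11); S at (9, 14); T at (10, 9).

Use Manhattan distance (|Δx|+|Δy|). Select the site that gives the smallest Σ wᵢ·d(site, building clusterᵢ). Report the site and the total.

Total weighted distance at each candidate:
  P (13, 3): total = 2553
  Q (0, 0): total = 2633
  R (0, 11): total = 1453
  S (9, 14): total = 1801
  T (10, 9): total = 1607
Minimum is at R with total 1453 blocks.

R, total 1453 blocks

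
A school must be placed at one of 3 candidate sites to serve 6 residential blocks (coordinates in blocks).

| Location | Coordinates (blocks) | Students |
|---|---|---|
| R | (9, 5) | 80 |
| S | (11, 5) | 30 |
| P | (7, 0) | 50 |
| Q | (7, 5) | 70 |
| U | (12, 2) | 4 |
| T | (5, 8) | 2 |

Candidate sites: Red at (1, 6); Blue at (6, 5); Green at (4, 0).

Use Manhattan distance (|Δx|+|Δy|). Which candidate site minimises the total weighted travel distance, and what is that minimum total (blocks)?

Blue, total 804 blocks

Total weighted distance at each candidate:
  Red (1, 6): total = 2212
  Blue (6, 5): total = 804
  Green (4, 0): total = 1928
Minimum is at Blue with total 804 blocks.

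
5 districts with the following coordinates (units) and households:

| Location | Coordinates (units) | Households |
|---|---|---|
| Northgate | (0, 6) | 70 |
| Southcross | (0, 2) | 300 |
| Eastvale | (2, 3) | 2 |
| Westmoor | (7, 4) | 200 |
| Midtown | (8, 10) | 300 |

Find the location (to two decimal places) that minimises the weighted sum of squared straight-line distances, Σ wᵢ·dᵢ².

The minimiser of Σwᵢ‖p−pᵢ‖² is the weighted centroid p* = (Σwᵢpᵢ)/(Σwᵢ).
Σwᵢ = 872.
Σwᵢxᵢ = 70·0 + 300·0 + 2·2 + 200·7 + 300·8 = 3804.
Σwᵢyᵢ = 70·6 + 300·2 + 2·3 + 200·4 + 300·10 = 4826.
x* = 3804/872 = 4.36, y* = 4826/872 = 5.53.

(4.36, 5.53)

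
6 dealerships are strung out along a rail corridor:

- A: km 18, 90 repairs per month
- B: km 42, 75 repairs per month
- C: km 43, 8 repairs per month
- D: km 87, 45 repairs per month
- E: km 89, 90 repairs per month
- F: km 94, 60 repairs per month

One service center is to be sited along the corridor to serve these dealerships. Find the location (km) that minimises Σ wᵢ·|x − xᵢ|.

For a sum of weighted absolute distances on a line, the optimum is the weighted median (not the mean). Total weight W = 368; half-weight = 184.
Sort by position and accumulate weight:
  km 18 (A, w=90) → cum 90
  km 42 (B, w=75) → cum 165
  km 43 (C, w=8) → cum 173
  km 87 (D, w=45) → cum 218  ≥ 184 → median here
  km 89 (E, w=90) → cum 308
  km 94 (F, w=60) → cum 368
Optimal location: km 87.

x = 87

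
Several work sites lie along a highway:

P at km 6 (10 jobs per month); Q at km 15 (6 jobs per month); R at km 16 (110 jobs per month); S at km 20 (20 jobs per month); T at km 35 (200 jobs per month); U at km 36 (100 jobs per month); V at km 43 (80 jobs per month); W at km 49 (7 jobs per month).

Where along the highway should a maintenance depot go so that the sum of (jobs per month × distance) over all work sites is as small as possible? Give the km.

For a sum of weighted absolute distances on a line, the optimum is the weighted median (not the mean). Total weight W = 533; half-weight = 266.5.
Sort by position and accumulate weight:
  km 6 (P, w=10) → cum 10
  km 15 (Q, w=6) → cum 16
  km 16 (R, w=110) → cum 126
  km 20 (S, w=20) → cum 146
  km 35 (T, w=200) → cum 346  ≥ 266.5 → median here
  km 36 (U, w=100) → cum 446
  km 43 (V, w=80) → cum 526
  km 49 (W, w=7) → cum 533
Optimal location: km 35.

x = 35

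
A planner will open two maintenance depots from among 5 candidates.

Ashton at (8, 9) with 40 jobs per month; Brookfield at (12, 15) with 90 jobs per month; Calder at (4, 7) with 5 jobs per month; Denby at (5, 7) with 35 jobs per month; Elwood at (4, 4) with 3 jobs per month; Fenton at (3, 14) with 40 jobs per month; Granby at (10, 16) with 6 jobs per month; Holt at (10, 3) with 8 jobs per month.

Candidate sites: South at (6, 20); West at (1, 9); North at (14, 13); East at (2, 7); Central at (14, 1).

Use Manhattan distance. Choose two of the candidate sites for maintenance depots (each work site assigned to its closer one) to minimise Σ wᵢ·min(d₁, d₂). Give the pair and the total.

{North, East}, total 1268

Evaluate every pair (each demand assigned to the nearer of the two):
  {North, East}: total = 1268
  {West, North}: total = 1333
  {South, North}: total = 1893
  {South, East}: total = 1904
  {North, Central}: total = 1974
  {South, West}: total = 1977
  {East, Central}: total = 2360
  {West, Central}: total = 2403
  {West, East}: total = 2412
  {South, Central}: total = 2570
Best pair: {North, East} with total 1268.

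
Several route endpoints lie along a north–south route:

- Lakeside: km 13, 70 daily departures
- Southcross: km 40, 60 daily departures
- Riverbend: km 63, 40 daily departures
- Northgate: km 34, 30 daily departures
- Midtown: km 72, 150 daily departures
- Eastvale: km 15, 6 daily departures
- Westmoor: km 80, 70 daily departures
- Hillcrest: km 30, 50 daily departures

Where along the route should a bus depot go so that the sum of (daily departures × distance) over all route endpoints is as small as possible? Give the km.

For a sum of weighted absolute distances on a line, the optimum is the weighted median (not the mean). Total weight W = 476; half-weight = 238.
Sort by position and accumulate weight:
  km 13 (Lakeside, w=70) → cum 70
  km 15 (Eastvale, w=6) → cum 76
  km 30 (Hillcrest, w=50) → cum 126
  km 34 (Northgate, w=30) → cum 156
  km 40 (Southcross, w=60) → cum 216
  km 63 (Riverbend, w=40) → cum 256  ≥ 238 → median here
  km 72 (Midtown, w=150) → cum 406
  km 80 (Westmoor, w=70) → cum 476
Optimal location: km 63.

x = 63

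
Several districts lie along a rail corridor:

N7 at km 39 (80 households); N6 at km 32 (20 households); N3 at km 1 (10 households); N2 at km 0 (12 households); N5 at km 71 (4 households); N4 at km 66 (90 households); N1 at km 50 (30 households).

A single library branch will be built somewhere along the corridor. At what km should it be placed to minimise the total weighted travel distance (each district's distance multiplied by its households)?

x = 50

For a sum of weighted absolute distances on a line, the optimum is the weighted median (not the mean). Total weight W = 246; half-weight = 123.
Sort by position and accumulate weight:
  km 0 (N2, w=12) → cum 12
  km 1 (N3, w=10) → cum 22
  km 32 (N6, w=20) → cum 42
  km 39 (N7, w=80) → cum 122
  km 50 (N1, w=30) → cum 152  ≥ 123 → median here
  km 66 (N4, w=90) → cum 242
  km 71 (N5, w=4) → cum 246
Optimal location: km 50.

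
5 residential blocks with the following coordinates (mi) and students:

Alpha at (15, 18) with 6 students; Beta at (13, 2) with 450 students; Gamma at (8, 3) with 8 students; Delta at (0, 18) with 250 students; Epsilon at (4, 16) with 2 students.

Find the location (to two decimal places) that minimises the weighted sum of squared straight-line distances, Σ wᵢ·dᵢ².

The minimiser of Σwᵢ‖p−pᵢ‖² is the weighted centroid p* = (Σwᵢpᵢ)/(Σwᵢ).
Σwᵢ = 716.
Σwᵢxᵢ = 6·15 + 450·13 + 8·8 + 250·0 + 2·4 = 6012.
Σwᵢyᵢ = 6·18 + 450·2 + 8·3 + 250·18 + 2·16 = 5564.
x* = 6012/716 = 8.40, y* = 5564/716 = 7.77.

(8.40, 7.77)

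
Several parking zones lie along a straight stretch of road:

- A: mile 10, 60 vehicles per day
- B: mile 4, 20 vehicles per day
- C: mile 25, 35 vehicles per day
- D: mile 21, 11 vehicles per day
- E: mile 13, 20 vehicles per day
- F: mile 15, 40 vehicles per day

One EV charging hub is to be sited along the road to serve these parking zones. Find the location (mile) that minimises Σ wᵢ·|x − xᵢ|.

For a sum of weighted absolute distances on a line, the optimum is the weighted median (not the mean). Total weight W = 186; half-weight = 93.
Sort by position and accumulate weight:
  mile 4 (B, w=20) → cum 20
  mile 10 (A, w=60) → cum 80
  mile 13 (E, w=20) → cum 100  ≥ 93 → median here
  mile 15 (F, w=40) → cum 140
  mile 21 (D, w=11) → cum 151
  mile 25 (C, w=35) → cum 186
Optimal location: mile 13.

x = 13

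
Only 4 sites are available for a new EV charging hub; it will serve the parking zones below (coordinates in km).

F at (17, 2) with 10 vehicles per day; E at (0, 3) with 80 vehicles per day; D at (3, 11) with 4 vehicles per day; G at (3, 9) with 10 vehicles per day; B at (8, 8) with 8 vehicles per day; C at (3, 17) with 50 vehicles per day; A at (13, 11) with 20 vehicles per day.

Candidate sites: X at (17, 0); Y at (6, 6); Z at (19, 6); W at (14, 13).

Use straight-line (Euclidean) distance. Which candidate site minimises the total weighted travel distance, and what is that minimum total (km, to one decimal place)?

Y, total 1484.2 km

Total weighted distance at each candidate:
  X (17, 0): total = 3070.2
  Y (6, 6): total = 1484.2
  Z (19, 6): total = 3029.9
  W (14, 13): total = 2344.6
Minimum is at Y with total 1484.2 km.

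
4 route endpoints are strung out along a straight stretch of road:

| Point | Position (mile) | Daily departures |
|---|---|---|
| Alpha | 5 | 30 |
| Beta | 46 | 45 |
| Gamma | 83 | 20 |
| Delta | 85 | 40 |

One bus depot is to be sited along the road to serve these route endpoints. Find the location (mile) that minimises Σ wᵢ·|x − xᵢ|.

x = 46

For a sum of weighted absolute distances on a line, the optimum is the weighted median (not the mean). Total weight W = 135; half-weight = 67.5.
Sort by position and accumulate weight:
  mile 5 (Alpha, w=30) → cum 30
  mile 46 (Beta, w=45) → cum 75  ≥ 67.5 → median here
  mile 83 (Gamma, w=20) → cum 95
  mile 85 (Delta, w=40) → cum 135
Optimal location: mile 46.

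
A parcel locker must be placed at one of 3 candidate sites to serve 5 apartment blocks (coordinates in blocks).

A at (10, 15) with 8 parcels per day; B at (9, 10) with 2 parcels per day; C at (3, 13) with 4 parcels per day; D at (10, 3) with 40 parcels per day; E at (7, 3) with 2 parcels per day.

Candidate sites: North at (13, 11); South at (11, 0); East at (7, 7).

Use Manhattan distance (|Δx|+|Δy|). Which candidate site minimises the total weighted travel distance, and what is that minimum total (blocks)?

South, total 410 blocks

Total weighted distance at each candidate:
  North (13, 11): total = 582
  South (11, 0): total = 410
  East (7, 7): total = 426
Minimum is at South with total 410 blocks.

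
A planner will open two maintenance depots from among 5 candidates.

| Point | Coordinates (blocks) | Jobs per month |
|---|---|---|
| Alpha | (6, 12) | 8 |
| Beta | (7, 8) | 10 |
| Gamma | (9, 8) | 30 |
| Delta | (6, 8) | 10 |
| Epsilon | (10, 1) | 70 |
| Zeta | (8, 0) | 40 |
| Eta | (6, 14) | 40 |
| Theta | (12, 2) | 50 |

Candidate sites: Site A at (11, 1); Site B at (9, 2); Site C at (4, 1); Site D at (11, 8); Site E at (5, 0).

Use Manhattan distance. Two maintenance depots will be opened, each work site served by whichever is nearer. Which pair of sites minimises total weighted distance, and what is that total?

{Site A, Site D}, total 992

Evaluate every pair (each demand assigned to the nearer of the two):
  {Site A, Site D}: total = 992
  {Site B, Site D}: total = 1072
  {Site A, Site B}: total = 1344
  {Site A, Site E}: total = 1454
  {Site B, Site C}: total = 1464
  {Site B, Site E}: total = 1464
  {Site A, Site C}: total = 1494
  {Site D, Site E}: total = 1552
  {Site C, Site D}: total = 1632
  {Site C, Site E}: total = 2244
Best pair: {Site A, Site D} with total 992.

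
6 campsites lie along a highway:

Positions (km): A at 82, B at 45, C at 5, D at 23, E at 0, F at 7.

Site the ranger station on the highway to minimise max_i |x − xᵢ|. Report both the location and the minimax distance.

The 1-center on a line is the midpoint of the two extreme points: leftmost at 0, rightmost at 82.
Optimal location = (0 + 82)/2 = 41; maximum distance = (82 − 0)/2 = 41.

location 41, max distance 41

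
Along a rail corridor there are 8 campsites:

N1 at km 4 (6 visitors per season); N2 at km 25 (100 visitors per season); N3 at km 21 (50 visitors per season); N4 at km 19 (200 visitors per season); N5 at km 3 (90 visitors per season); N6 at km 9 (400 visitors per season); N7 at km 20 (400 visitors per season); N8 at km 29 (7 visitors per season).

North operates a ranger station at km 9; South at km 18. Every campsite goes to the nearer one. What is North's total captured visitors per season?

The indifferent point is the midpoint (9+18)/2 = 13.5; campsites left of it (closer to North at 9) go to North, those right go to South.
  N5 at 3 (w=90) → North
  N1 at 4 (w=6) → North
  N6 at 9 (w=400) → North
  N4 at 19 (w=200) → South
  N7 at 20 (w=400) → South
  N3 at 21 (w=50) → South
  N2 at 25 (w=100) → South
  N8 at 29 (w=7) → South
North captures 496; South captures 757.

496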